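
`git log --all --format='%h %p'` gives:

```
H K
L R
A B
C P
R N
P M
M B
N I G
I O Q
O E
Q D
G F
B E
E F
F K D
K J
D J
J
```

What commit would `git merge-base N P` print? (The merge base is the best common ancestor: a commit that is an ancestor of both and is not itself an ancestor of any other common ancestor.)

E

Ancestors of N: {D, E, F, G, I, J, K, N, O, Q}.
Ancestors of P: {B, D, E, F, J, K, M, P}.
Common ancestors: {D, E, F, J, K}.
Among these, E is not an ancestor of any other common ancestor — it is the merge base.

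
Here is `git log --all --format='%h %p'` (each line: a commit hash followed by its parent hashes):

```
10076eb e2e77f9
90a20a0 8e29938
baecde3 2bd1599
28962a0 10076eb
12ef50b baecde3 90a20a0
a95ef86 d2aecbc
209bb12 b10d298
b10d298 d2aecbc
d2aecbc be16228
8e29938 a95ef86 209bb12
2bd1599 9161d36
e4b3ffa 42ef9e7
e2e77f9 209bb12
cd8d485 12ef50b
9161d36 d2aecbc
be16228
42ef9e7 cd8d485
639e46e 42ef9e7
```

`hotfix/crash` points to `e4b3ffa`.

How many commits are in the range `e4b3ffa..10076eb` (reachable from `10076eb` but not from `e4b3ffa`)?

Reachable from 10076eb: {10076eb, 209bb12, b10d298, be16228, d2aecbc, e2e77f9}.
Reachable from e4b3ffa: {12ef50b, 209bb12, 2bd1599, 42ef9e7, 8e29938, 90a20a0, 9161d36, a95ef86, b10d298, baecde3, be16228, cd8d485, d2aecbc, e4b3ffa}.
In 10076eb's history but not e4b3ffa's: {10076eb, e2e77f9} — 2 commits.

2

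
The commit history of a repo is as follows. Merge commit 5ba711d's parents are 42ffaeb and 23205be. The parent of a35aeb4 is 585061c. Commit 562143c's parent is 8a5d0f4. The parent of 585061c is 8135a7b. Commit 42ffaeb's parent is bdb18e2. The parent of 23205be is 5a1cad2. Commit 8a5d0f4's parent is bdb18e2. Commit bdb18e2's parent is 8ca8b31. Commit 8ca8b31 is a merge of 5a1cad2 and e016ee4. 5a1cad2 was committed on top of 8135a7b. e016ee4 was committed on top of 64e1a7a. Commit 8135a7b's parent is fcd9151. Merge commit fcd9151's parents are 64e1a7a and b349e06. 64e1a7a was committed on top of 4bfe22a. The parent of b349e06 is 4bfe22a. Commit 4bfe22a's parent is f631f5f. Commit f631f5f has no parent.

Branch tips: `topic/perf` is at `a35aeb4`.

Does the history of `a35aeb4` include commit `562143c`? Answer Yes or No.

No

Ancestors of a35aeb4: {4bfe22a, 585061c, 64e1a7a, 8135a7b, a35aeb4, b349e06, f631f5f, fcd9151}.
562143c is not in that set, so it is not an ancestor of a35aeb4.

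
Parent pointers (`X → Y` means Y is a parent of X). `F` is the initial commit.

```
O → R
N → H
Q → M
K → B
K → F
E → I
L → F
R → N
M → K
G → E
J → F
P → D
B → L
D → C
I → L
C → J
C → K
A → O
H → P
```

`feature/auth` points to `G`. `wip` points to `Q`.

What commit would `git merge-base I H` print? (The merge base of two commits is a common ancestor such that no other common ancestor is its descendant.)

L

Ancestors of I: {F, I, L}.
Ancestors of H: {B, C, D, F, H, J, K, L, P}.
Common ancestors: {F, L}.
Among these, L is not an ancestor of any other common ancestor — it is the merge base.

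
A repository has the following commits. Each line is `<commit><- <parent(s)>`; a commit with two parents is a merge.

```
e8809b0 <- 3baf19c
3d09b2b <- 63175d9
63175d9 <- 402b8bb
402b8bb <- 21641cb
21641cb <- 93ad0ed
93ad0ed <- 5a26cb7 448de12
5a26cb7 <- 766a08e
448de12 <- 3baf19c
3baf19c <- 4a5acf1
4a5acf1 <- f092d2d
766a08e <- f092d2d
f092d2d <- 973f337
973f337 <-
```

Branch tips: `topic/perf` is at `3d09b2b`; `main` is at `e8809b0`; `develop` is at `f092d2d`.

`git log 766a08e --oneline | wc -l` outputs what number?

3

Walking parent pointers from 766a08e: reachable set = {766a08e, 973f337, f092d2d}.
That is 3 commits.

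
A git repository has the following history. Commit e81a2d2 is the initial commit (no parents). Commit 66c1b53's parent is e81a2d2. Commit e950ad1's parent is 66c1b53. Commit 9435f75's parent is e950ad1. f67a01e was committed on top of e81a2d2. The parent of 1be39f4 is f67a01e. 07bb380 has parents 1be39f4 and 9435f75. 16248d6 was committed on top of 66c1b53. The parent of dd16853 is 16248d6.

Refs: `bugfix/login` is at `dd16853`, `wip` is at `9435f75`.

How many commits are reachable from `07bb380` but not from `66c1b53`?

5

Reachable from 07bb380: {07bb380, 1be39f4, 66c1b53, 9435f75, e81a2d2, e950ad1, f67a01e}.
Reachable from 66c1b53: {66c1b53, e81a2d2}.
In 07bb380's history but not 66c1b53's: {07bb380, 1be39f4, 9435f75, e950ad1, f67a01e} — 5 commits.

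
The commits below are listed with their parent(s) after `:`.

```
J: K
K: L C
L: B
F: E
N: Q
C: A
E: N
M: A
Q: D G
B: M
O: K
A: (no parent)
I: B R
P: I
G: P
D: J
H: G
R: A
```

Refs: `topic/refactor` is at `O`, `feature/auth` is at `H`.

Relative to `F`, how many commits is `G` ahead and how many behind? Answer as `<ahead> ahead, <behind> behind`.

0 ahead, 9 behind

Reachable from G: {A, B, G, I, M, P, R}.
Reachable from F: {A, B, C, D, E, F, G, I, J, K, L, M, N, P, Q, R}.
Only in G's history (ahead): {} — 0.
Only in F's history (behind): {C, D, E, F, J, K, L, N, Q} — 9.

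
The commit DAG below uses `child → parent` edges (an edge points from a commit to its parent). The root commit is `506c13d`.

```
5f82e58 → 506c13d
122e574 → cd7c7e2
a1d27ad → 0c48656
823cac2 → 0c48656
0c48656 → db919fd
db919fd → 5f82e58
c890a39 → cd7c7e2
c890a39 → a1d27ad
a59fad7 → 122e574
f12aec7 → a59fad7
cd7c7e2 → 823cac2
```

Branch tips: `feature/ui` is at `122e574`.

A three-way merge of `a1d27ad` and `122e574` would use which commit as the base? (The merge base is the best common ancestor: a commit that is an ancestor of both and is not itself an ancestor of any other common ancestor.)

0c48656

Ancestors of a1d27ad: {0c48656, 506c13d, 5f82e58, a1d27ad, db919fd}.
Ancestors of 122e574: {0c48656, 122e574, 506c13d, 5f82e58, 823cac2, cd7c7e2, db919fd}.
Common ancestors: {0c48656, 506c13d, 5f82e58, db919fd}.
Among these, 0c48656 is not an ancestor of any other common ancestor — it is the merge base.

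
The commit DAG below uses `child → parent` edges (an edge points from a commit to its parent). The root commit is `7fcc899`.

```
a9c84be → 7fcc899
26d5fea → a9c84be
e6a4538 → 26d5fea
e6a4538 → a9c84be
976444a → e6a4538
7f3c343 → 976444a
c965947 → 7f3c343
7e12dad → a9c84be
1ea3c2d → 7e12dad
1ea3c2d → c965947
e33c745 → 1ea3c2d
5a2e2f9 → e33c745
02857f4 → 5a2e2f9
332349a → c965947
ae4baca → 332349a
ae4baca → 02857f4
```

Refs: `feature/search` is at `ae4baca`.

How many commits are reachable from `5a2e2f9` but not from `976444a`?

Reachable from 5a2e2f9: {1ea3c2d, 26d5fea, 5a2e2f9, 7e12dad, 7f3c343, 7fcc899, 976444a, a9c84be, c965947, e33c745, e6a4538}.
Reachable from 976444a: {26d5fea, 7fcc899, 976444a, a9c84be, e6a4538}.
In 5a2e2f9's history but not 976444a's: {1ea3c2d, 5a2e2f9, 7e12dad, 7f3c343, c965947, e33c745} — 6 commits.

6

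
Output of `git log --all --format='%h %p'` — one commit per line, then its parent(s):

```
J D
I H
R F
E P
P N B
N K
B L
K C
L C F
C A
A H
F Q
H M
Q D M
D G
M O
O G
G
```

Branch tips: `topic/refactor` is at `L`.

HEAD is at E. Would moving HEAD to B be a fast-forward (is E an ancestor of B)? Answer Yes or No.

No

A fast-forward from E to B is possible iff E is an ancestor of B.
Ancestors of B: {A, B, C, D, F, G, H, L, M, O, Q}.
E is not among them, so fast-forward is not possible.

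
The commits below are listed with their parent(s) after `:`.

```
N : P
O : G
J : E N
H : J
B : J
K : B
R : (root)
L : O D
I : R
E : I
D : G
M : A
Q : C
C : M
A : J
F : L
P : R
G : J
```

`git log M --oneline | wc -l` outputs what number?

Walking parent pointers from M: reachable set = {A, E, I, J, M, N, P, R}.
That is 8 commits.

8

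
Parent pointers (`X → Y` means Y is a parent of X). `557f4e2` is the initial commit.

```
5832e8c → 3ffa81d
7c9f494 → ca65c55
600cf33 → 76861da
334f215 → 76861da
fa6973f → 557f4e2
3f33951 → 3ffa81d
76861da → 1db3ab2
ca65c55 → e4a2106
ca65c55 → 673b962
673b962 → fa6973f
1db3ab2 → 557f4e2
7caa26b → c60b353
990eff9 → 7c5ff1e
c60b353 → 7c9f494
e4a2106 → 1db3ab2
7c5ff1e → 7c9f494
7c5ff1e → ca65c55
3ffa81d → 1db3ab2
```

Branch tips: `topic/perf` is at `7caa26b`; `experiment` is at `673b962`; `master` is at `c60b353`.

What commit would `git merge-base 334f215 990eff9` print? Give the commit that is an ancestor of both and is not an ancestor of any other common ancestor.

Ancestors of 334f215: {1db3ab2, 334f215, 557f4e2, 76861da}.
Ancestors of 990eff9: {1db3ab2, 557f4e2, 673b962, 7c5ff1e, 7c9f494, 990eff9, ca65c55, e4a2106, fa6973f}.
Common ancestors: {1db3ab2, 557f4e2}.
Among these, 1db3ab2 is not an ancestor of any other common ancestor — it is the merge base.

1db3ab2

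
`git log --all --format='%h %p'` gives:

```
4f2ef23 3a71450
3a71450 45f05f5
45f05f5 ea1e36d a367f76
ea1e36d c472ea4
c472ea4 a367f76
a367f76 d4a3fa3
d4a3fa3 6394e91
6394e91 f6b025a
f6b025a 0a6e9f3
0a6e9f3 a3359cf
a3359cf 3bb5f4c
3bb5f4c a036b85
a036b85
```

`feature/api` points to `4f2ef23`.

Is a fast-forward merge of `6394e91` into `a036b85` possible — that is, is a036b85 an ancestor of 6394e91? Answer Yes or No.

Yes

A fast-forward from a036b85 to 6394e91 is possible iff a036b85 is an ancestor of 6394e91.
Ancestors of 6394e91: {0a6e9f3, 3bb5f4c, 6394e91, a036b85, a3359cf, f6b025a}.
a036b85 is among them, so fast-forward is possible.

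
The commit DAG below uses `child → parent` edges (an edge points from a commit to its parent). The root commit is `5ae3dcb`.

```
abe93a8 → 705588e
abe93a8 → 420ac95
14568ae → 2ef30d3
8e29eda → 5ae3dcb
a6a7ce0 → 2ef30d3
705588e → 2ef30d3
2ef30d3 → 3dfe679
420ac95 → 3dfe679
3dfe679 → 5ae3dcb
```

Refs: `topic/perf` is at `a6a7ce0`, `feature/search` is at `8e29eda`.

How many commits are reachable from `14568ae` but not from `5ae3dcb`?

3

Reachable from 14568ae: {14568ae, 2ef30d3, 3dfe679, 5ae3dcb}.
Reachable from 5ae3dcb: {5ae3dcb}.
In 14568ae's history but not 5ae3dcb's: {14568ae, 2ef30d3, 3dfe679} — 3 commits.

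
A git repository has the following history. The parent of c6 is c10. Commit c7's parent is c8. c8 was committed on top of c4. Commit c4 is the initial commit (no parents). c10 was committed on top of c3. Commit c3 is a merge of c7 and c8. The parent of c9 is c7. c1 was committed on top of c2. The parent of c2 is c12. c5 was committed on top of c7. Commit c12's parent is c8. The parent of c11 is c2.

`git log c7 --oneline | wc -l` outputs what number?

Walking parent pointers from c7: reachable set = {c4, c7, c8}.
That is 3 commits.

3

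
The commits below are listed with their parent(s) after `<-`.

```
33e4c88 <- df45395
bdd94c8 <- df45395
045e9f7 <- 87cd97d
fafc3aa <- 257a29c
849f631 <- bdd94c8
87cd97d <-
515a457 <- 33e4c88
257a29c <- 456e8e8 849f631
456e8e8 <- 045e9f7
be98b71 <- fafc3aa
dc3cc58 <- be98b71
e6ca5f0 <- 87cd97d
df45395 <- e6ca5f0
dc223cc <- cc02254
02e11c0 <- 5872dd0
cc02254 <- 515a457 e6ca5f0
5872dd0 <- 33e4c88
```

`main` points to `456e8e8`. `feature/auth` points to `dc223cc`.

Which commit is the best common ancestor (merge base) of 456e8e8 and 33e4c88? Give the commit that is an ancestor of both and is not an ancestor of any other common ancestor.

Ancestors of 456e8e8: {045e9f7, 456e8e8, 87cd97d}.
Ancestors of 33e4c88: {33e4c88, 87cd97d, df45395, e6ca5f0}.
Common ancestors: {87cd97d}.
The only common ancestor is 87cd97d, so it is the merge base.

87cd97d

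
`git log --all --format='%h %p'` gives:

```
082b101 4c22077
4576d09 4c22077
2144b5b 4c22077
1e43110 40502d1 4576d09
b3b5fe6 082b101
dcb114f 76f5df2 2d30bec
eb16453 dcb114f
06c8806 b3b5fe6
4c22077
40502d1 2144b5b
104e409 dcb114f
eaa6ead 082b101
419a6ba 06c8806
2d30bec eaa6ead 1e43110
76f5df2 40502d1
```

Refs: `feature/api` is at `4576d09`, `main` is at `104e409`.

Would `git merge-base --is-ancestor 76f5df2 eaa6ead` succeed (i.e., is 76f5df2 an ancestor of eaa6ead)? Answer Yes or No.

Ancestors of eaa6ead: {082b101, 4c22077, eaa6ead}.
76f5df2 is not in that set, so it is not an ancestor of eaa6ead.

No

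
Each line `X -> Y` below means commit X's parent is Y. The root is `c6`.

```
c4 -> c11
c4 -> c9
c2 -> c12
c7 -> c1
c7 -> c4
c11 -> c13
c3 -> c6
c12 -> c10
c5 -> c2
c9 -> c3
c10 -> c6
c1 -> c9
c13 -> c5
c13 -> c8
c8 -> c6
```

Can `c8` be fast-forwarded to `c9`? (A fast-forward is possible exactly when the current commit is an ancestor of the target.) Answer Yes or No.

No

A fast-forward from c8 to c9 is possible iff c8 is an ancestor of c9.
Ancestors of c9: {c3, c6, c9}.
c8 is not among them, so fast-forward is not possible.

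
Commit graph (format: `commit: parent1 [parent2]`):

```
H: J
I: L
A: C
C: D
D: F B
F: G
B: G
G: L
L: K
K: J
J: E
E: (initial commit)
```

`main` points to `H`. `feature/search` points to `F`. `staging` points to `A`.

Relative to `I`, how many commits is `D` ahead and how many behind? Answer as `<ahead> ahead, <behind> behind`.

4 ahead, 1 behind

Reachable from D: {B, D, E, F, G, J, K, L}.
Reachable from I: {E, I, J, K, L}.
Only in D's history (ahead): {B, D, F, G} — 4.
Only in I's history (behind): {I} — 1.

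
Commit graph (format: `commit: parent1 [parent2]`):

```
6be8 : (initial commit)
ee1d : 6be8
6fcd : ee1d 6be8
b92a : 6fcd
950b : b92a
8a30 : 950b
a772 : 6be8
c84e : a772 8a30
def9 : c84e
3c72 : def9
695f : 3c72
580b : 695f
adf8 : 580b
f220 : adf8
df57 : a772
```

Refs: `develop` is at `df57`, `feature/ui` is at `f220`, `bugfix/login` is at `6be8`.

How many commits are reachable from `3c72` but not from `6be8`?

9

Reachable from 3c72: {3c72, 6be8, 6fcd, 8a30, 950b, a772, b92a, c84e, def9, ee1d}.
Reachable from 6be8: {6be8}.
In 3c72's history but not 6be8's: {3c72, 6fcd, 8a30, 950b, a772, b92a, c84e, def9, ee1d} — 9 commits.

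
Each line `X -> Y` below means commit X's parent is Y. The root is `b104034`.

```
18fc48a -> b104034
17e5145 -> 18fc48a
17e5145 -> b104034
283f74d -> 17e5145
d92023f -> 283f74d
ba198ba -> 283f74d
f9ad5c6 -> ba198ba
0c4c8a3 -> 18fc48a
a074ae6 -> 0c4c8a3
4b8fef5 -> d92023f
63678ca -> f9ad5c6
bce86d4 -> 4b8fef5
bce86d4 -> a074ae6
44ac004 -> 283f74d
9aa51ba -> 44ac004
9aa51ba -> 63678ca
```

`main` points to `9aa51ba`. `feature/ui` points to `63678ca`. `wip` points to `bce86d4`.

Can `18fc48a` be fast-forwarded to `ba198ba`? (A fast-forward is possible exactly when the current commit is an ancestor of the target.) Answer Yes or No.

Yes

A fast-forward from 18fc48a to ba198ba is possible iff 18fc48a is an ancestor of ba198ba.
Ancestors of ba198ba: {17e5145, 18fc48a, 283f74d, b104034, ba198ba}.
18fc48a is among them, so fast-forward is possible.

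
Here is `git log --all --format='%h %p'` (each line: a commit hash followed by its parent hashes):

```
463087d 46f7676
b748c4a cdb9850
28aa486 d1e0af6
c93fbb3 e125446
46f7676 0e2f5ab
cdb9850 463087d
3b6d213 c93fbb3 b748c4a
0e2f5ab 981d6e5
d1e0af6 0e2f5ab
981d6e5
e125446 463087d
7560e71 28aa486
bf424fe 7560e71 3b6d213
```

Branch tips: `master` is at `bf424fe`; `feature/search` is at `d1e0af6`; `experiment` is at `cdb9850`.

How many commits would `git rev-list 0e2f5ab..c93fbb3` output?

Reachable from c93fbb3: {0e2f5ab, 463087d, 46f7676, 981d6e5, c93fbb3, e125446}.
Reachable from 0e2f5ab: {0e2f5ab, 981d6e5}.
In c93fbb3's history but not 0e2f5ab's: {463087d, 46f7676, c93fbb3, e125446} — 4 commits.

4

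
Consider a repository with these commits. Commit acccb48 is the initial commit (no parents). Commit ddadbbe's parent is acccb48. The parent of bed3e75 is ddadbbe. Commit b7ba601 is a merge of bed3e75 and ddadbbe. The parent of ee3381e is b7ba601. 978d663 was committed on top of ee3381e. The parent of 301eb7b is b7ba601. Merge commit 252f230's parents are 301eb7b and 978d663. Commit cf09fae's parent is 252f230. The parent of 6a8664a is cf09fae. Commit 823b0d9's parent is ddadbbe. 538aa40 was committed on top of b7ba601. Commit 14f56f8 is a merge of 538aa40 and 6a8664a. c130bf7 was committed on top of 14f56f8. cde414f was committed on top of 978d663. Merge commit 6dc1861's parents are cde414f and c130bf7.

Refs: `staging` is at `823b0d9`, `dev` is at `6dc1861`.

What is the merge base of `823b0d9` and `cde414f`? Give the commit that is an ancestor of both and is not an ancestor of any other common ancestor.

Ancestors of 823b0d9: {823b0d9, acccb48, ddadbbe}.
Ancestors of cde414f: {978d663, acccb48, b7ba601, bed3e75, cde414f, ddadbbe, ee3381e}.
Common ancestors: {acccb48, ddadbbe}.
Among these, ddadbbe is not an ancestor of any other common ancestor — it is the merge base.

ddadbbe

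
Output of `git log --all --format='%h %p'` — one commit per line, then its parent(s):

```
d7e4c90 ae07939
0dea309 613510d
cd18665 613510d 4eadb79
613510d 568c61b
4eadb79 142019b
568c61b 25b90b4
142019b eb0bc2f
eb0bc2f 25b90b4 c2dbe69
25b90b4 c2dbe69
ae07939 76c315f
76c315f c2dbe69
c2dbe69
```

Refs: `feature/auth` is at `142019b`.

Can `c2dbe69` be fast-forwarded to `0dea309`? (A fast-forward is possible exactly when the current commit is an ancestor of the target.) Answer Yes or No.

A fast-forward from c2dbe69 to 0dea309 is possible iff c2dbe69 is an ancestor of 0dea309.
Ancestors of 0dea309: {0dea309, 25b90b4, 568c61b, 613510d, c2dbe69}.
c2dbe69 is among them, so fast-forward is possible.

Yes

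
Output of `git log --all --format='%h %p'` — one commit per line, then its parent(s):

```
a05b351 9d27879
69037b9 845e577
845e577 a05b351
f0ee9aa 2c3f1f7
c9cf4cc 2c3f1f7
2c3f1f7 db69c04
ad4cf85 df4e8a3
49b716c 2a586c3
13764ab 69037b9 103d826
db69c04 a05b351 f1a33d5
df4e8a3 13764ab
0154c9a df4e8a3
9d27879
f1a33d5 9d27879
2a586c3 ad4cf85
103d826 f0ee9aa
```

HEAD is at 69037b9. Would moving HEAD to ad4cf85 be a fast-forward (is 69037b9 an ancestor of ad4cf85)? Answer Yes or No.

Yes

A fast-forward from 69037b9 to ad4cf85 is possible iff 69037b9 is an ancestor of ad4cf85.
Ancestors of ad4cf85: {103d826, 13764ab, 2c3f1f7, 69037b9, 845e577, 9d27879, a05b351, ad4cf85, db69c04, df4e8a3, f0ee9aa, f1a33d5}.
69037b9 is among them, so fast-forward is possible.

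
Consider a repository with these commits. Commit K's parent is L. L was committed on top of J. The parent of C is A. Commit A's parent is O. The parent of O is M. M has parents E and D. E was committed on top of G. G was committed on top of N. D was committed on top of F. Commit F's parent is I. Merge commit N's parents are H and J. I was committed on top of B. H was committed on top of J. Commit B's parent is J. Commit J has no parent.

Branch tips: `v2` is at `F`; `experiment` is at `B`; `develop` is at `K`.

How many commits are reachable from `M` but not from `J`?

Reachable from M: {B, D, E, F, G, H, I, J, M, N}.
Reachable from J: {J}.
In M's history but not J's: {B, D, E, F, G, H, I, M, N} — 9 commits.

9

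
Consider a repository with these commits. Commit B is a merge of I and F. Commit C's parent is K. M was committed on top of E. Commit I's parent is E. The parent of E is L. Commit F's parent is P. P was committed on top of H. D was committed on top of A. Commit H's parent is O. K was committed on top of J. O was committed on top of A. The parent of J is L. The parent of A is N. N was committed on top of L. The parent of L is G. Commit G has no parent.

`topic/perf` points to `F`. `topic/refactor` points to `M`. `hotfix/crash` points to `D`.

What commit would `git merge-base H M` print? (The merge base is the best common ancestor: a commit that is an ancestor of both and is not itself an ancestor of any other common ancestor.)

L

Ancestors of H: {A, G, H, L, N, O}.
Ancestors of M: {E, G, L, M}.
Common ancestors: {G, L}.
Among these, L is not an ancestor of any other common ancestor — it is the merge base.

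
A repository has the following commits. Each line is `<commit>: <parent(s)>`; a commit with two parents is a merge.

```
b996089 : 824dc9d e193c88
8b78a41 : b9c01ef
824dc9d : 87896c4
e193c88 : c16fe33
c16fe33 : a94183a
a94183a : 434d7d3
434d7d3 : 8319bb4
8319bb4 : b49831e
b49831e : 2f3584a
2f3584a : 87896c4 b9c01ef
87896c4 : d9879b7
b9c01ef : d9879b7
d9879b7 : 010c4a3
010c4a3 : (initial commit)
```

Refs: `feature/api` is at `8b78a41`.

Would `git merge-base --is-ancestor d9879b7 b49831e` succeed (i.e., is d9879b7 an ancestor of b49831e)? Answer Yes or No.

Yes

Ancestors of b49831e (commits reachable by following parents): {010c4a3, 2f3584a, 87896c4, b49831e, b9c01ef, d9879b7}.
d9879b7 is in that set, so it is an ancestor of b49831e.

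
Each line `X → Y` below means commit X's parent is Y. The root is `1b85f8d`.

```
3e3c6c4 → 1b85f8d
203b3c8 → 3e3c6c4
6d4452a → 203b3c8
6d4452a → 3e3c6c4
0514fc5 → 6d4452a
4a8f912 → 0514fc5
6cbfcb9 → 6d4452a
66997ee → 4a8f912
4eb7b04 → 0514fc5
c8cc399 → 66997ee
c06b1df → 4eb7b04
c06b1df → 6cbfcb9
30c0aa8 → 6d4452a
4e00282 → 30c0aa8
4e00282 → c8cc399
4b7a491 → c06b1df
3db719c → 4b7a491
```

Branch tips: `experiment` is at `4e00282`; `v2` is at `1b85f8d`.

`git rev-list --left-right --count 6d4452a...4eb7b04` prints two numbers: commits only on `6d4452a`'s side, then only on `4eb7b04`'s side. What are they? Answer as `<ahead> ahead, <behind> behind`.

0 ahead, 2 behind

Reachable from 6d4452a: {1b85f8d, 203b3c8, 3e3c6c4, 6d4452a}.
Reachable from 4eb7b04: {0514fc5, 1b85f8d, 203b3c8, 3e3c6c4, 4eb7b04, 6d4452a}.
Only in 6d4452a's history (ahead): {} — 0.
Only in 4eb7b04's history (behind): {0514fc5, 4eb7b04} — 2.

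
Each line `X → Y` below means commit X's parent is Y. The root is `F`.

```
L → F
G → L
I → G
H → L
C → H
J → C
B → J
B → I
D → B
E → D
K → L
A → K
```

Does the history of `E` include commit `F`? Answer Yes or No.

Yes

Ancestors of E (commits reachable by following parents): {B, C, D, E, F, G, H, I, J, L}.
F is in that set, so it is an ancestor of E.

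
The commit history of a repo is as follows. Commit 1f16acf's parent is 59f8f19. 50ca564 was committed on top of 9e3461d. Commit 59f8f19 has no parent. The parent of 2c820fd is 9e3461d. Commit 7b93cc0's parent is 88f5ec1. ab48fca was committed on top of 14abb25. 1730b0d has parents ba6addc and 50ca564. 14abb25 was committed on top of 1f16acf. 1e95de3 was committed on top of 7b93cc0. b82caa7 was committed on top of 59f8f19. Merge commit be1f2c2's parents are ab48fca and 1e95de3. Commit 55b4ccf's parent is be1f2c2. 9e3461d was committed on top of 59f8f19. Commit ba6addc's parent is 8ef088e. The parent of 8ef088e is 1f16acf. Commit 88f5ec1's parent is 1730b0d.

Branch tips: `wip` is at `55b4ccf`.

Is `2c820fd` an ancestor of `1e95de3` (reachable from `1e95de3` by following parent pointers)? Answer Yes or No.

Ancestors of 1e95de3: {1730b0d, 1e95de3, 1f16acf, 50ca564, 59f8f19, 7b93cc0, 88f5ec1, 8ef088e, 9e3461d, ba6addc}.
2c820fd is not in that set, so it is not an ancestor of 1e95de3.

No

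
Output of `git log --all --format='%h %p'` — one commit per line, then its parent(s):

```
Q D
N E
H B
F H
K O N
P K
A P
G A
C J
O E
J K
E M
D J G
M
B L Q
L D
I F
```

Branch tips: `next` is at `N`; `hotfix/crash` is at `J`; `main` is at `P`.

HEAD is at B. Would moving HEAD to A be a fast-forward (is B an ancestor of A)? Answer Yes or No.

No

A fast-forward from B to A is possible iff B is an ancestor of A.
Ancestors of A: {A, E, K, M, N, O, P}.
B is not among them, so fast-forward is not possible.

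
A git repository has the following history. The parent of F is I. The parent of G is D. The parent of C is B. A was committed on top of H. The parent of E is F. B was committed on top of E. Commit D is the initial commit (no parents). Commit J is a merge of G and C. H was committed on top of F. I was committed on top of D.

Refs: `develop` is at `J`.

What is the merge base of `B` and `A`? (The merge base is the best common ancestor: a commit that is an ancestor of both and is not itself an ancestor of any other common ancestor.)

Ancestors of B: {B, D, E, F, I}.
Ancestors of A: {A, D, F, H, I}.
Common ancestors: {D, F, I}.
Among these, F is not an ancestor of any other common ancestor — it is the merge base.

F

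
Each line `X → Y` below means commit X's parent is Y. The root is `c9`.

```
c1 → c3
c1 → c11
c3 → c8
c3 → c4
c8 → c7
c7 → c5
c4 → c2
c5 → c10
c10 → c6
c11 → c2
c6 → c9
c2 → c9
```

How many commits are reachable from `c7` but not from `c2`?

4

Reachable from c7: {c10, c5, c6, c7, c9}.
Reachable from c2: {c2, c9}.
In c7's history but not c2's: {c10, c5, c6, c7} — 4 commits.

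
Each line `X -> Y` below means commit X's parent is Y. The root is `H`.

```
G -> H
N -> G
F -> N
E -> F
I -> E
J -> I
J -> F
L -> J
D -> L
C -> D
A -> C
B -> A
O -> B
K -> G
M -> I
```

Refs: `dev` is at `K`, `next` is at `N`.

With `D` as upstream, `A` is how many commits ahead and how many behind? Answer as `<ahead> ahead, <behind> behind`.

2 ahead, 0 behind

Reachable from A: {A, C, D, E, F, G, H, I, J, L, N}.
Reachable from D: {D, E, F, G, H, I, J, L, N}.
Only in A's history (ahead): {A, C} — 2.
Only in D's history (behind): {} — 0.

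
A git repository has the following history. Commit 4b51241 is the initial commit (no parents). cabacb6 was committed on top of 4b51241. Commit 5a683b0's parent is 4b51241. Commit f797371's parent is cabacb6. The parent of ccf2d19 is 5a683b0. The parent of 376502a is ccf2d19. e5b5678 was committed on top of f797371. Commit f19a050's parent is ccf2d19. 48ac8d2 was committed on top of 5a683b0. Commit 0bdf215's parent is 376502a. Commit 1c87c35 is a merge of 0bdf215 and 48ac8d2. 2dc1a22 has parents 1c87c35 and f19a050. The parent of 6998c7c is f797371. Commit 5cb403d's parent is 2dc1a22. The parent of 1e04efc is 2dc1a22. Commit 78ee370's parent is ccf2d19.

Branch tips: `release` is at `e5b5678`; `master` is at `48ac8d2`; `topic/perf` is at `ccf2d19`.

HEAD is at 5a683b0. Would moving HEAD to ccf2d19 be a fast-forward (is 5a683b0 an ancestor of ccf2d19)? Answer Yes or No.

A fast-forward from 5a683b0 to ccf2d19 is possible iff 5a683b0 is an ancestor of ccf2d19.
Ancestors of ccf2d19: {4b51241, 5a683b0, ccf2d19}.
5a683b0 is among them, so fast-forward is possible.

Yes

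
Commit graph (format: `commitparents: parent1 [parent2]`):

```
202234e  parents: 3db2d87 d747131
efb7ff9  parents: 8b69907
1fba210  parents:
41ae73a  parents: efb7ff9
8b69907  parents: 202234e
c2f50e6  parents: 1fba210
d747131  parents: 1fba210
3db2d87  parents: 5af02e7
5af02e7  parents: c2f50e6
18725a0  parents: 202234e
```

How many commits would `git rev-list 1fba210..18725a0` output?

Reachable from 18725a0: {18725a0, 1fba210, 202234e, 3db2d87, 5af02e7, c2f50e6, d747131}.
Reachable from 1fba210: {1fba210}.
In 18725a0's history but not 1fba210's: {18725a0, 202234e, 3db2d87, 5af02e7, c2f50e6, d747131} — 6 commits.

6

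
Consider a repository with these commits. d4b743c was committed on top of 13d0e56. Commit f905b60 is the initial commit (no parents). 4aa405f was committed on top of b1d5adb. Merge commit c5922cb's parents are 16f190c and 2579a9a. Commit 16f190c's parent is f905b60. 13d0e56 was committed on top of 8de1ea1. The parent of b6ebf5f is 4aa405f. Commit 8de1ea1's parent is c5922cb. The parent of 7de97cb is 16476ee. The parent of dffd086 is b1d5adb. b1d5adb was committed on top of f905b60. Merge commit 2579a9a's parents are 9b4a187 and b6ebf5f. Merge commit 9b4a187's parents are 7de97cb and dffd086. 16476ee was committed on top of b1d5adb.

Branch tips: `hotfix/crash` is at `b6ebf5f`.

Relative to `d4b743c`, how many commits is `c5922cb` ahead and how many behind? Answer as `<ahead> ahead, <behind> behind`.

0 ahead, 3 behind

Reachable from c5922cb: {16476ee, 16f190c, 2579a9a, 4aa405f, 7de97cb, 9b4a187, b1d5adb, b6ebf5f, c5922cb, dffd086, f905b60}.
Reachable from d4b743c: {13d0e56, 16476ee, 16f190c, 2579a9a, 4aa405f, 7de97cb, 8de1ea1, 9b4a187, b1d5adb, b6ebf5f, c5922cb, d4b743c, dffd086, f905b60}.
Only in c5922cb's history (ahead): {} — 0.
Only in d4b743c's history (behind): {13d0e56, 8de1ea1, d4b743c} — 3.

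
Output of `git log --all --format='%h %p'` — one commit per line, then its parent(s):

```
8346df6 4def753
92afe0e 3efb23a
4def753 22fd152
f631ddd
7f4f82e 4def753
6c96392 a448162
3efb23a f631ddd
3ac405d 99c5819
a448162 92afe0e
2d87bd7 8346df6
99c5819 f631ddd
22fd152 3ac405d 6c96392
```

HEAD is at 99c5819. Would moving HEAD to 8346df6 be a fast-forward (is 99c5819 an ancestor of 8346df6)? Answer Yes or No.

A fast-forward from 99c5819 to 8346df6 is possible iff 99c5819 is an ancestor of 8346df6.
Ancestors of 8346df6: {22fd152, 3ac405d, 3efb23a, 4def753, 6c96392, 8346df6, 92afe0e, 99c5819, a448162, f631ddd}.
99c5819 is among them, so fast-forward is possible.

Yes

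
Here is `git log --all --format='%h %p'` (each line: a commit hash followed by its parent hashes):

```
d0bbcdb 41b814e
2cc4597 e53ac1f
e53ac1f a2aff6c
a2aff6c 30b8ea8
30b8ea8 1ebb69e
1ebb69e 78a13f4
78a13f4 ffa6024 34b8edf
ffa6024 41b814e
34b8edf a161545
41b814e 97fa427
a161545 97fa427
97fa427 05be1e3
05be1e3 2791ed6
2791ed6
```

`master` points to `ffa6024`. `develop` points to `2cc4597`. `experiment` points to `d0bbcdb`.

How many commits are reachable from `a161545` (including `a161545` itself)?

4

Walking parent pointers from a161545: reachable set = {05be1e3, 2791ed6, 97fa427, a161545}.
That is 4 commits.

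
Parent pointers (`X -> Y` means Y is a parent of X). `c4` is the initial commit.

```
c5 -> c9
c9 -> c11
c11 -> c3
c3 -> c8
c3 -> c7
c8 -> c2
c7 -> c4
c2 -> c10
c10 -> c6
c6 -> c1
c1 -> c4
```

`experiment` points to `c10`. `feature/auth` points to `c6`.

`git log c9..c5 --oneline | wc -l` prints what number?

1

Reachable from c5: {c1, c10, c11, c2, c3, c4, c5, c6, c7, c8, c9}.
Reachable from c9: {c1, c10, c11, c2, c3, c4, c6, c7, c8, c9}.
In c5's history but not c9's: {c5} — 1 commit.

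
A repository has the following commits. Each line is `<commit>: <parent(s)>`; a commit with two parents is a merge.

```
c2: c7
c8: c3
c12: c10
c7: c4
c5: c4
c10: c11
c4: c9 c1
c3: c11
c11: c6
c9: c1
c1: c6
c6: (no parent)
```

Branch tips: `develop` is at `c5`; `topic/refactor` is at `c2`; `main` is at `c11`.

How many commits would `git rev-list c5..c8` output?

Reachable from c8: {c11, c3, c6, c8}.
Reachable from c5: {c1, c4, c5, c6, c9}.
In c8's history but not c5's: {c11, c3, c8} — 3 commits.

3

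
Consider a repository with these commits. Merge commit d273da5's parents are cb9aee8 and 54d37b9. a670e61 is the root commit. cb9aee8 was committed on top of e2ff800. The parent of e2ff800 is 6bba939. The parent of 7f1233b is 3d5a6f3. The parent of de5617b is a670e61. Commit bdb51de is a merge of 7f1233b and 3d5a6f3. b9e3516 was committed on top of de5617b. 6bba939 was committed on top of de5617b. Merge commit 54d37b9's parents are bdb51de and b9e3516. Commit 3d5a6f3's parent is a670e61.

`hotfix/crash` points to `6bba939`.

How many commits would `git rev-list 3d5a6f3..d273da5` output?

9

Reachable from d273da5: {3d5a6f3, 54d37b9, 6bba939, 7f1233b, a670e61, b9e3516, bdb51de, cb9aee8, d273da5, de5617b, e2ff800}.
Reachable from 3d5a6f3: {3d5a6f3, a670e61}.
In d273da5's history but not 3d5a6f3's: {54d37b9, 6bba939, 7f1233b, b9e3516, bdb51de, cb9aee8, d273da5, de5617b, e2ff800} — 9 commits.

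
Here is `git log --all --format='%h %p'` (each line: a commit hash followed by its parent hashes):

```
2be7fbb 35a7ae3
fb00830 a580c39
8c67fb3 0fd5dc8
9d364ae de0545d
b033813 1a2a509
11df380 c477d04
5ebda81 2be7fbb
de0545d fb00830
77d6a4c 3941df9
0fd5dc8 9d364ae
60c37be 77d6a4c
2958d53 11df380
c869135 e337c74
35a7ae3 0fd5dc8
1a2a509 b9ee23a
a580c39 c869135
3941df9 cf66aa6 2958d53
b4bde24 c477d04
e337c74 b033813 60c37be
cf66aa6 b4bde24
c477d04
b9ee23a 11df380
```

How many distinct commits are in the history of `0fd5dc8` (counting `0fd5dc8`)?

Walking parent pointers from 0fd5dc8: reachable set = {0fd5dc8, 11df380, 1a2a509, 2958d53, 3941df9, 60c37be, 77d6a4c, 9d364ae, a580c39, b033813, b4bde24, b9ee23a, c477d04, c869135, cf66aa6, de0545d, e337c74, fb00830}.
That is 18 commits.

18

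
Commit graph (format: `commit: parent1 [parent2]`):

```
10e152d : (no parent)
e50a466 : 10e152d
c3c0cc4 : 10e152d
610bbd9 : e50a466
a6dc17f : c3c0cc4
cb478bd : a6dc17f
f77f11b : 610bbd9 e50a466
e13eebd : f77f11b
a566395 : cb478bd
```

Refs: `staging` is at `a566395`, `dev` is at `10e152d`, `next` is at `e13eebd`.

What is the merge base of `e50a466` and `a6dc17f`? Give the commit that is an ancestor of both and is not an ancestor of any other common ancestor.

Ancestors of e50a466: {10e152d, e50a466}.
Ancestors of a6dc17f: {10e152d, a6dc17f, c3c0cc4}.
Common ancestors: {10e152d}.
The only common ancestor is 10e152d, so it is the merge base.

10e152d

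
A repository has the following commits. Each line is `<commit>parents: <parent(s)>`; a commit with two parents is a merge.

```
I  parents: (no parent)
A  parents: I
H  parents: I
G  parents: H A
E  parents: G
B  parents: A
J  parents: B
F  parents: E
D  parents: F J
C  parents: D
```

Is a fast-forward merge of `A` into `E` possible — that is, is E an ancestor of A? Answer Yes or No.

A fast-forward from E to A is possible iff E is an ancestor of A.
Ancestors of A: {A, I}.
E is not among them, so fast-forward is not possible.

No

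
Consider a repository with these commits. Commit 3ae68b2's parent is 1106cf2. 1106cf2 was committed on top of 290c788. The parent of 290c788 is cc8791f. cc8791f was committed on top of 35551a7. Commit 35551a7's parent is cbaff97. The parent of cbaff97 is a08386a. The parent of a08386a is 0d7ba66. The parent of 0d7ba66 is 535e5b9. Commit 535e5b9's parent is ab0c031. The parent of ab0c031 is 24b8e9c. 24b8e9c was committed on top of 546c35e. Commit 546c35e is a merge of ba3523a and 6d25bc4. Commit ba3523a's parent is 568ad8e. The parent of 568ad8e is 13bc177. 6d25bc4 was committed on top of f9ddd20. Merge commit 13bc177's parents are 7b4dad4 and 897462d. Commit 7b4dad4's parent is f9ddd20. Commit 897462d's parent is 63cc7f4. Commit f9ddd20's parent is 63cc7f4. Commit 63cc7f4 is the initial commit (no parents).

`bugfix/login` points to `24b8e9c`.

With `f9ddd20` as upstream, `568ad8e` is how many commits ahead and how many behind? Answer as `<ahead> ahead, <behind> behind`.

4 ahead, 0 behind

Reachable from 568ad8e: {13bc177, 568ad8e, 63cc7f4, 7b4dad4, 897462d, f9ddd20}.
Reachable from f9ddd20: {63cc7f4, f9ddd20}.
Only in 568ad8e's history (ahead): {13bc177, 568ad8e, 7b4dad4, 897462d} — 4.
Only in f9ddd20's history (behind): {} — 0.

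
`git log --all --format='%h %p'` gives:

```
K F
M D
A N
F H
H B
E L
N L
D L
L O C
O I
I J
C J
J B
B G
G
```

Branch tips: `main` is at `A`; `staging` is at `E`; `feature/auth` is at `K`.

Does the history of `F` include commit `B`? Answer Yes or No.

Yes

Ancestors of F (commits reachable by following parents): {B, F, G, H}.
B is in that set, so it is an ancestor of F.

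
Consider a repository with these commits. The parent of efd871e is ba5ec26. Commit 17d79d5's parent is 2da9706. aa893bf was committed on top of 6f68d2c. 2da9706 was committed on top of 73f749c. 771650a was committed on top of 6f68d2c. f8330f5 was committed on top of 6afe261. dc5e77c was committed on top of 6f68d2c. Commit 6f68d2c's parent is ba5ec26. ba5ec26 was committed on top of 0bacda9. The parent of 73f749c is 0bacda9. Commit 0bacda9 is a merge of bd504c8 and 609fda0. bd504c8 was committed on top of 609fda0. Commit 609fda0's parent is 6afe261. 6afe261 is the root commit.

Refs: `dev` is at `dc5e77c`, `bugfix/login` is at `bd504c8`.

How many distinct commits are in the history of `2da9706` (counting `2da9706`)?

6

Walking parent pointers from 2da9706: reachable set = {0bacda9, 2da9706, 609fda0, 6afe261, 73f749c, bd504c8}.
That is 6 commits.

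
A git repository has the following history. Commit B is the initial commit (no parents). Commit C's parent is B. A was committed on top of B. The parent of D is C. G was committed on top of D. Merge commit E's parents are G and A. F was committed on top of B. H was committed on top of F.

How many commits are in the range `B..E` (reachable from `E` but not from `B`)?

Reachable from E: {A, B, C, D, E, G}.
Reachable from B: {B}.
In E's history but not B's: {A, C, D, E, G} — 5 commits.

5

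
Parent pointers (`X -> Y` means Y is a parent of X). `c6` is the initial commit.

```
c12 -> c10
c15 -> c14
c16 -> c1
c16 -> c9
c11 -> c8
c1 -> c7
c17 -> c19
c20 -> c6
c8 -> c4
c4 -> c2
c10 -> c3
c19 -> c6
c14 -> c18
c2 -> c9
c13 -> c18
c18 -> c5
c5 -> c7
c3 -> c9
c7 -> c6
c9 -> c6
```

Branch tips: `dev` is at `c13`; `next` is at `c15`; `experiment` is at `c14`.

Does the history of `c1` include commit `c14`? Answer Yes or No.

Ancestors of c1: {c1, c6, c7}.
c14 is not in that set, so it is not an ancestor of c1.

No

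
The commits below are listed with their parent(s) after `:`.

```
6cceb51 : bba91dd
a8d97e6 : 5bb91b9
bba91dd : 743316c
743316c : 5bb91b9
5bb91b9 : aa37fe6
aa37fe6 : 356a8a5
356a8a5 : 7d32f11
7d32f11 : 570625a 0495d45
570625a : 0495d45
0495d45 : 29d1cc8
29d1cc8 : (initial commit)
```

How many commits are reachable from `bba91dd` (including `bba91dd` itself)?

Walking parent pointers from bba91dd: reachable set = {0495d45, 29d1cc8, 356a8a5, 570625a, 5bb91b9, 743316c, 7d32f11, aa37fe6, bba91dd}.
That is 9 commits.

9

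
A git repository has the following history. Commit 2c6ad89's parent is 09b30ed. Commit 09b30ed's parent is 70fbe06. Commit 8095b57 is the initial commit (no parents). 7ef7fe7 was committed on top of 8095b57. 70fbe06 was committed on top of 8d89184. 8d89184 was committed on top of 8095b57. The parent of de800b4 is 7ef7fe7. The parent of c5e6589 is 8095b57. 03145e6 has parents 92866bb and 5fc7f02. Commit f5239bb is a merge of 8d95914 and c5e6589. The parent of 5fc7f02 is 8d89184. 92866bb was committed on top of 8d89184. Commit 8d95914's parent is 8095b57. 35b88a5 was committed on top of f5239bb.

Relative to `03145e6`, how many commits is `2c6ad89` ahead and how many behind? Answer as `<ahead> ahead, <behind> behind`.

3 ahead, 3 behind

Reachable from 2c6ad89: {09b30ed, 2c6ad89, 70fbe06, 8095b57, 8d89184}.
Reachable from 03145e6: {03145e6, 5fc7f02, 8095b57, 8d89184, 92866bb}.
Only in 2c6ad89's history (ahead): {09b30ed, 2c6ad89, 70fbe06} — 3.
Only in 03145e6's history (behind): {03145e6, 5fc7f02, 92866bb} — 3.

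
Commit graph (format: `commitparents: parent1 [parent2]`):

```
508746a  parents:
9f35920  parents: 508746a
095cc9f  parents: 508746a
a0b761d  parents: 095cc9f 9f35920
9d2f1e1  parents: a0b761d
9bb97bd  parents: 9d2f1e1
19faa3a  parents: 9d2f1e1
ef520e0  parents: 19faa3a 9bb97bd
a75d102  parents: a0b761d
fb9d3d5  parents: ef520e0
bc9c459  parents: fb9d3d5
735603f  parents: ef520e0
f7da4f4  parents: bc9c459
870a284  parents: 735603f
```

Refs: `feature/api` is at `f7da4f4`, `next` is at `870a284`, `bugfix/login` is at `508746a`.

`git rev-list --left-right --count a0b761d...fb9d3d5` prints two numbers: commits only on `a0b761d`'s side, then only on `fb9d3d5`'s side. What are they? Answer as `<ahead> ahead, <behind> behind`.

Reachable from a0b761d: {095cc9f, 508746a, 9f35920, a0b761d}.
Reachable from fb9d3d5: {095cc9f, 19faa3a, 508746a, 9bb97bd, 9d2f1e1, 9f35920, a0b761d, ef520e0, fb9d3d5}.
Only in a0b761d's history (ahead): {} — 0.
Only in fb9d3d5's history (behind): {19faa3a, 9bb97bd, 9d2f1e1, ef520e0, fb9d3d5} — 5.

0 ahead, 5 behind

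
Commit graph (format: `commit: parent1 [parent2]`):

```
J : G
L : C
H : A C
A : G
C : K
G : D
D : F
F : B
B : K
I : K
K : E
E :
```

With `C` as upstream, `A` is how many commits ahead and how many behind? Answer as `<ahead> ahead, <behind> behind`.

5 ahead, 1 behind

Reachable from A: {A, B, D, E, F, G, K}.
Reachable from C: {C, E, K}.
Only in A's history (ahead): {A, B, D, F, G} — 5.
Only in C's history (behind): {C} — 1.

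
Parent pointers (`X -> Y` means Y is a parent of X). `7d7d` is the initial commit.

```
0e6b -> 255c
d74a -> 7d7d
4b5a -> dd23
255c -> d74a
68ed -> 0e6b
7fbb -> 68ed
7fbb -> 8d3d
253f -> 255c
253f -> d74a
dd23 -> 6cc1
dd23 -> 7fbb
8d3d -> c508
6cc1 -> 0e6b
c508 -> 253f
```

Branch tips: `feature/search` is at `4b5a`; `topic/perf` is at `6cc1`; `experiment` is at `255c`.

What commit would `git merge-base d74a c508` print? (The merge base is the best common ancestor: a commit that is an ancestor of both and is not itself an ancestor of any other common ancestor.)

Ancestors of d74a: {7d7d, d74a}.
Ancestors of c508: {253f, 255c, 7d7d, c508, d74a}.
Common ancestors: {7d7d, d74a}.
Among these, d74a is not an ancestor of any other common ancestor — it is the merge base.

d74a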